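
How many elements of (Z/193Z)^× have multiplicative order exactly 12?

4

φ(193) = 193 − 1 = 192 = 2^6 · 3.
Since (Z/193Z)^× is cyclic of order 192, the number of elements of order d is φ(d) when d | 192 and 0 otherwise.
12 = 2^2 · 3 divides 192, and φ(12) = 4.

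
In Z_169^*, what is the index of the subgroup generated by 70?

39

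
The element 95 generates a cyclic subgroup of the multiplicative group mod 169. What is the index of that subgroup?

By Lagrange's theorem, ord_169(95) divides φ(169) = φ(13^2) = 13·(13−1) = 156 = 2^2 · 3 · 13.
Divisors of 156: 1, 2, 3, 4, 6, 12, 13, 26, 39, 52, 78, 156.
Compute 95^d (mod 169) for the divisors d until we hit 1:
95^1 ≡ 95 (mod 169)
95^2 ≡ 68 (mod 169)
95^3 ≡ 38 (mod 169)
95^4 ≡ 61 (mod 169)
95^6 ≡ 92 (mod 169)
95^12 ≡ 14 (mod 169)
95^13 ≡ 147 (mod 169)
95^26 ≡ 146 (mod 169)
95^39 ≡ 168 (mod 169)
95^52 ≡ 22 (mod 169)
95^78 ≡ 1 (mod 169) ✓
So ord_169(95) = 78, hence |⟨95⟩| = 78.
[(Z/169Z)^× : ⟨95⟩] = 156/78 = 2.

2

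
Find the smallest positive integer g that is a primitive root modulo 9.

2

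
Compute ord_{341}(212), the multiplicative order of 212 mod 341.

30

By Lagrange's theorem, ord_341(212) divides φ(341) = φ(11·31) = (11−1)·(31−1) = 10·30 = 300 = 2^2 · 3 · 5^2.
Divisors of 300: 1, 2, 3, 4, 5, 6, 10, 12, 15, 20, 25, 30, 50, 60, 75, 100, 150, 300.
Test each divisor d:
212^1 ≡ 212
212^2 ≡ 273
212^3 ≡ 247
212^4 ≡ 191
212^5 ≡ 254
212^6 ≡ 311
212^10 ≡ 67
212^12 ≡ 218
212^15 ≡ 309
212^20 ≡ 56
212^25 ≡ 243
212^30 ≡ 1
So ord_341(212) = 30.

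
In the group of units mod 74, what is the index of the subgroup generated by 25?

2

Since 25 ∈ (Z/74Z)^×, its order divides φ(74) = φ(2)·φ(37) = 1·36 = 36 = 2^2 · 3^2.
Divisors of 36: 1, 2, 3, 4, 6, 9, 12, 18, 36.
Evaluate successive powers at the divisors of 36:
25^1 ≡ 25
25^2 ≡ 33
25^3 ≡ 11
25^4 ≡ 53
25^6 ≡ 47
25^9 ≡ 73
25^12 ≡ 63
25^18 ≡ 1
So ord_74(25) = 18, hence |⟨25⟩| = 18.
Index = |(Z/74Z)^×| / |⟨25⟩| = 36 / 18 = 2.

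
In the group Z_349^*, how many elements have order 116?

56

φ(349) = 349 − 1 = 348 = 2^2 · 3 · 29.
In a cyclic group of order 348, there are φ(d) elements of order d for each divisor d of 348, and zero for non-divisors.
116 = 2^2 · 29 divides 348, and φ(116) = 56.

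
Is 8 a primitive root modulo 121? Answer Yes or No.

Yes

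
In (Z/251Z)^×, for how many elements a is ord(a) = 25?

20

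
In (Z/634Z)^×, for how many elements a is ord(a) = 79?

78

φ(634) = φ(2)·φ(317) = 1·316 = 316 = 2^2 · 79.
In a cyclic group of order 316, there are φ(d) elements of order d for each divisor d of 316, and zero for non-divisors.
79 | 316, and φ(79) = 79 − 1 = 78.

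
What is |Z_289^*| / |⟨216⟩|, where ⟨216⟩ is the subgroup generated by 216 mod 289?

1

By Lagrange's theorem, ord_289(216) divides φ(289) = φ(17^2) = 17·(17−1) = 272 = 2^4 · 17.
Divisors of 272: 1, 2, 4, 8, 16, 17, 34, 68, 136, 272.
Compute 216^d (mod 289) for the divisors d until we hit 1:
216^1 ≡ 216 (mod 289)
216^2 ≡ 127 (mod 289)
216^4 ≡ 234 (mod 289)
216^8 ≡ 135 (mod 289)
216^16 ≡ 18 (mod 289)
216^17 ≡ 131 (mod 289)
216^34 ≡ 110 (mod 289)
216^68 ≡ 251 (mod 289)
216^136 ≡ 288 (mod 289)
216^272 ≡ 1 (mod 289) ✓
Thus |⟨216⟩| = ord(216) = 272.
[(Z/289Z)^× : ⟨216⟩] = 272/272 = 1.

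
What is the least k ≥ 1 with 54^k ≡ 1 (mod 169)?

By Lagrange's theorem, ord_169(54) divides φ(169) = φ(13^2) = 13·(13−1) = 156 = 2^2 · 3 · 13.
Divisors of 156: 1, 2, 3, 4, 6, 12, 13, 26, 39, 52, 78, 156.
Check 54^d mod 169 for each divisor in increasing order:
54^1 ≡ 54 (mod 169)
54^2 ≡ 43 (mod 169)
54^3 ≡ 125 (mod 169)
54^4 ≡ 159 (mod 169)
54^6 ≡ 77 (mod 169)
54^12 ≡ 14 (mod 169)
54^13 ≡ 80 (mod 169)
54^26 ≡ 147 (mod 169)
54^39 ≡ 99 (mod 169)
54^52 ≡ 146 (mod 169)
54^78 ≡ 168 (mod 169)
54^156 ≡ 1 (mod 169) ✓
Hence ord(54) = 156.

156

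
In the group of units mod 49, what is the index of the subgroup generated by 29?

Since 29 ∈ (Z/49Z)^×, its order divides φ(49) = φ(7^2) = 7·(7−1) = 42 = 2 · 3 · 7.
Divisors of 42: 1, 2, 3, 6, 7, 14, 21, 42.
Compute 29^d (mod 49) for the divisors d until we hit 1:
29^1 ≡ 29
29^2 ≡ 8
29^3 ≡ 36
29^6 ≡ 22
29^7 ≡ 1
The order of 29 is 7, so the subgroup it generates has 7 elements.
[(Z/49Z)^× : ⟨29⟩] = 42/7 = 6.

6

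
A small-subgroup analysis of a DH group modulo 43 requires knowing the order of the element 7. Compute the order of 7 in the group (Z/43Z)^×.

6

The order of 7 must divide φ(43) = 43 − 1 = 42 = 2 · 3 · 7.
Divisors of 42: 1, 2, 3, 6, 7, 14, 21, 42.
Evaluate successive powers at the divisors of 42:
7^1 ≡ 7 (mod 43)
7^2 ≡ 6 (mod 43)
7^3 ≡ 42 (mod 43)
7^6 ≡ 1 (mod 43) ✓
Hence ord(7) = 6.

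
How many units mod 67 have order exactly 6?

2

φ(67) = 67 − 1 = 66 = 2 · 3 · 11.
Since (Z/67Z)^× is cyclic of order 66, the number of elements of order d is φ(d) when d | 66 and 0 otherwise.
6 = 2 · 3 divides 66, and φ(6) = 2.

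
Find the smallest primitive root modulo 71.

φ(71) = 71 − 1 = 70 = 2 · 5 · 7.
Test candidates g = 2, 3, … against the prime factors q ∈ {2, 5, 7} of φ(71): g is a generator iff g^(70/q) ≢ 1 for every such q.
g = 2: 2^35 ≡ 1 — hits 1, so not a primitive root.
g = 3: 3^35 ≡ 1 — hits 1, so not a primitive root.
g = 4: 4^35 ≡ 1 — hits 1, so not a primitive root.
g = 5: 5^35 ≡ 1 — hits 1, so not a primitive root.
g = 6: 6^35 ≡ 1 — hits 1, so not a primitive root.
g = 7: 7^35 ≡ 70; 7^14 ≡ 54; 7^10 ≡ 45 — none is 1, so 7 is a primitive root.
So 7 is the smallest generator of (Z/71Z)^×.

7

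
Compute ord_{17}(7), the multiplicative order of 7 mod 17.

By Lagrange's theorem, ord_17(7) divides φ(17) = 17 − 1 = 16 = 2^4.
Divisors of 16: 1, 2, 4, 8, 16.
Test each divisor d:
7^1 ≡ 7
7^2 ≡ 15
7^4 ≡ 4
7^8 ≡ 16
7^16 ≡ 1
The smallest such exponent is 16, so the order of 7 is 16.

16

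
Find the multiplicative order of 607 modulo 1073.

252

Since 607 ∈ (Z/1073Z)^×, its order divides φ(1073) = φ(29·37) = (29−1)·(37−1) = 28·36 = 1008 = 2^4 · 3^2 · 7.
Divisors of 1008: 1, 2, 3, 4, 6, 7, 8, 9, 12, 14, 16, 18, 21, 24, 28, 36, 42, 48, 56, 63, 72, 84, 112, 126, 144, 168, 252, 336, 504, 1008.
Check 607^d mod 1073 for each divisor in increasing order:
607^1 ≡ 607 (mod 1073)
607^2 ≡ 410 (mod 1073)
607^3 ≡ 1007 (mod 1073)
607^4 ≡ 712 (mod 1073)
607^6 ≡ 64 (mod 1073)
607^7 ≡ 220 (mod 1073)
607^8 ≡ 488 (mod 1073)
607^9 ≡ 68 (mod 1073)
607^12 ≡ 877 (mod 1073)
607^14 ≡ 115 (mod 1073)
607^16 ≡ 1011 (mod 1073)
607^18 ≡ 332 (mod 1073)
607^21 ≡ 621 (mod 1073)
607^24 ≡ 861 (mod 1073)
607^28 ≡ 349 (mod 1073)
607^36 ≡ 778 (mod 1073)
607^42 ≡ 434 (mod 1073)
607^48 ≡ 951 (mod 1073)
607^56 ≡ 552 (mod 1073)
607^63 ≡ 191 (mod 1073)
607^72 ≡ 112 (mod 1073)
607^84 ≡ 581 (mod 1073)
607^112 ≡ 1045 (mod 1073)
607^126 ≡ 1072 (mod 1073)
607^144 ≡ 741 (mod 1073)
607^168 ≡ 639 (mod 1073)
607^252 ≡ 1 (mod 1073) ✓
Therefore the multiplicative order of 607 modulo 1073 is 252.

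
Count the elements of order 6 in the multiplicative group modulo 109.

φ(109) = 109 − 1 = 108 = 2^2 · 3^3.
In a cyclic group of order 108, there are φ(d) elements of order d for each divisor d of 108, and zero for non-divisors.
6 = 2 · 3 divides 108, and φ(6) = 2.

2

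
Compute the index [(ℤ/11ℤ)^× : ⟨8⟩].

1

By Lagrange's theorem, ord_11(8) divides φ(11) = 11 − 1 = 10 = 2 · 5.
Divisors of 10: 1, 2, 5, 10.
Check 8^d mod 11 for each divisor in increasing order:
8^1 ≡ 8 (mod 11)
8^2 ≡ 9 (mod 11)
8^5 ≡ 10 (mod 11)
8^10 ≡ 1 (mod 11) ✓
The order of 8 is 10, so the subgroup it generates has 10 elements.
The index is φ(11) / ord(8) = 10 / 10 = 1.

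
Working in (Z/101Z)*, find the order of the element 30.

Since 30 ∈ (Z/101Z)^×, its order divides φ(101) = 101 − 1 = 100 = 2^2 · 5^2.
Divisors of 100: 1, 2, 4, 5, 10, 20, 25, 50, 100.
Evaluate successive powers at the divisors of 100:
30^1 ≡ 30
30^2 ≡ 92
30^4 ≡ 81
30^5 ≡ 6
30^10 ≡ 36
30^20 ≡ 84
30^25 ≡ 100
30^50 ≡ 1
Hence ord(30) = 50.

50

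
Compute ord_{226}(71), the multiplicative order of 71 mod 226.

By Lagrange's theorem, ord_226(71) divides φ(226) = φ(2)·φ(113) = 1·112 = 112 = 2^4 · 7.
Divisors of 112: 1, 2, 4, 7, 8, 14, 16, 28, 56, 112.
Evaluate successive powers at the divisors of 112:
71^1 ≡ 71 (mod 226)
71^2 ≡ 69 (mod 226)
71^4 ≡ 15 (mod 226)
71^7 ≡ 35 (mod 226)
71^8 ≡ 225 (mod 226)
71^14 ≡ 95 (mod 226)
71^16 ≡ 1 (mod 226) ✓
The smallest such exponent is 16, so the order of 71 is 16.

16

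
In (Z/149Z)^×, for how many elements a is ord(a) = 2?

1

φ(149) = 149 − 1 = 148 = 2^2 · 37.
Since (Z/149Z)^× is cyclic of order 148, the number of elements of order d is φ(d) when d | 148 and 0 otherwise.
2 | 148, and φ(2) = 2 − 1 = 1.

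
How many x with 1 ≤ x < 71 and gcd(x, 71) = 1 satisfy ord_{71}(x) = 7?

6

φ(71) = 71 − 1 = 70 = 2 · 5 · 7.
(Z/71Z)^× is cyclic (|G| = 70); a cyclic group of order m has exactly φ(d) elements of each order d | m, and none otherwise.
7 | 70, and φ(7) = 7 − 1 = 6.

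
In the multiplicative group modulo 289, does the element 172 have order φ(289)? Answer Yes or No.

No

φ(289) = φ(17^2) = 17·(17−1) = 272 = 2^4 · 17.
Test 172^(272/q) mod 289 for each prime factor q of 272:
172^136 ≡ 1 (mod 289)  [q = 2: ≡ 1 ✗]
172^16 ≡ 137 (mod 289)  [q = 17: ≢ 1 ✓]
The check at q = 2 fails, so 172 generates a proper subgroup.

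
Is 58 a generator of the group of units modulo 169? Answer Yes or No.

Yes

φ(169) = φ(13^2) = 13·(13−1) = 156 = 2^2 · 3 · 13.
58 is a primitive root mod 169 iff 58^(φ(169)/q) ≢ 1 for every prime q | φ(169), i.e. q ∈ {2, 3, 13}.
58^78 ≡ 168 (mod 169)  [q = 2: ≢ 1 ✓]
58^52 ≡ 22 (mod 169)  [q = 3: ≢ 1 ✓]
58^12 ≡ 79 (mod 169)  [q = 13: ≢ 1 ✓]
None equal 1, so ord_169(58) = 156: 58 is a primitive root.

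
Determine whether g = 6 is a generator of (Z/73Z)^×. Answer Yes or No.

φ(73) = 73 − 1 = 72 = 2^3 · 3^2.
Test 6^(72/q) mod 73 for each prime factor q of 72:
6^36 ≡ 1 (mod 73)  [q = 2: ≡ 1 ✗]
6^24 ≡ 64 (mod 73)  [q = 3: ≢ 1 ✓]
The check at q = 2 fails, so 6 generates a proper subgroup.

No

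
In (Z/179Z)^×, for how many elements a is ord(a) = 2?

1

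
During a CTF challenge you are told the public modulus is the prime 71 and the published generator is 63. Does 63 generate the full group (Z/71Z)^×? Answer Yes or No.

φ(71) = 71 − 1 = 70 = 2 · 5 · 7.
63 is a primitive root mod 71 iff 63^(φ(71)/q) ≢ 1 for every prime q | φ(71), i.e. q ∈ {2, 5, 7}.
63^35 ≡ 70 (mod 71)  [q = 2: ≢ 1 ✓]
63^14 ≡ 57 (mod 71)  [q = 5: ≢ 1 ✓]
63^10 ≡ 20 (mod 71)  [q = 7: ≢ 1 ✓]
Every test exponent gives a nontrivial residue, hence 63 generates the full group.

Yes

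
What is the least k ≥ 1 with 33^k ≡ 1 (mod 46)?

22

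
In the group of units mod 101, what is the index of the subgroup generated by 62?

5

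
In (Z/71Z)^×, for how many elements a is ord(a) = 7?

6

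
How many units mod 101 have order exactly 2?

φ(101) = 101 − 1 = 100 = 2^2 · 5^2.
(Z/101Z)^× is cyclic (|G| = 100); a cyclic group of order m has exactly φ(d) elements of each order d | m, and none otherwise.
2 | 100, and φ(2) = 2 − 1 = 1.

1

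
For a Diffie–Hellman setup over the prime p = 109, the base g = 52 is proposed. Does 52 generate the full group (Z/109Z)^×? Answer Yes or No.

Yes

φ(109) = 109 − 1 = 108 = 2^2 · 3^3.
It suffices to check that the order of 52 is not a proper divisor of 108: compute 52^(108/q) for q ∈ {2, 3}.
52^54 ≡ 108 (mod 109)  [q = 2: ≢ 1 ✓]
52^36 ≡ 63 (mod 109)  [q = 3: ≢ 1 ✓]
Every test exponent gives a nontrivial residue, hence 52 generates the full group.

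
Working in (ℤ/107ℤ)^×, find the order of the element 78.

By Lagrange's theorem, ord_107(78) divides φ(107) = 107 − 1 = 106 = 2 · 53.
Divisors of 106: 1, 2, 53, 106.
Compute 78^d (mod 107) for the divisors d until we hit 1:
78^1 ≡ 78 (mod 107)
78^2 ≡ 92 (mod 107)
78^53 ≡ 106 (mod 107)
78^106 ≡ 1 (mod 107) ✓
Therefore the multiplicative order of 78 modulo 107 is 106.

106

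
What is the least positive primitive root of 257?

φ(257) = 257 − 1 = 256 = 2^8.
Test candidates g = 2, 3, … against the prime factors q ∈ {2} of φ(257): g is a generator iff g^(256/q) ≢ 1 for every such q.
g = 2: 2^128 ≡ 1 — hits 1, so not a primitive root.
g = 3: 3^128 ≡ 256 — none is 1, so 3 is a primitive root.
Hence the least primitive root of 257 is 3.

3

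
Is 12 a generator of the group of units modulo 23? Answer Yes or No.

No

φ(23) = 23 − 1 = 22 = 2 · 11.
12 is a primitive root mod 23 iff 12^(φ(23)/q) ≢ 1 for every prime q | φ(23), i.e. q ∈ {2, 11}.
12^11 ≡ 1 (mod 23)  [q = 2: ≡ 1 ✗]
12^2 ≡ 6 (mod 23)  [q = 11: ≢ 1 ✓]
The check at q = 2 fails, so 12 generates a proper subgroup.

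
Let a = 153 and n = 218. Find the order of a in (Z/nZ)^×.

108

ord(153) | φ(218) = φ(2)·φ(109) = 1·108 = 108 = 2^2 · 3^3.
Divisors of 108: 1, 2, 3, 4, 6, 9, 12, 18, 27, 36, 54, 108.
Test each divisor d:
153^1 ≡ 153
153^2 ≡ 83
153^3 ≡ 55
153^4 ≡ 131
153^6 ≡ 191
153^9 ≡ 41
153^12 ≡ 75
153^18 ≡ 155
153^27 ≡ 33
153^36 ≡ 45
153^54 ≡ 217
153^108 ≡ 1
Therefore the multiplicative order of 153 modulo 218 is 108.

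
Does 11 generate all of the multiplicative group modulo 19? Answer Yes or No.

No

φ(19) = 19 − 1 = 18 = 2 · 3^2.
Test 11^(18/q) mod 19 for each prime factor q of 18:
11^9 ≡ 1 (mod 19)  [q = 2: ≡ 1 ✗]
11^6 ≡ 1 (mod 19)  [q = 3: ≡ 1 ✗]
Since 11^9 ≡ 1, the order of 11 divides 9 < 18, so 11 is not a primitive root.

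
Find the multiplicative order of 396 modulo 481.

12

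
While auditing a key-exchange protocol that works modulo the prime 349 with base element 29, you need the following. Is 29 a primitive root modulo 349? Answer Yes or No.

No

φ(349) = 349 − 1 = 348 = 2^2 · 3 · 29.
An element g generates (Z/349Z)^× iff g^(348/q) ≢ 1 (mod 349) for each prime q ∈ {2, 3, 29}.
29^174 ≡ 1 (mod 349)  [q = 2: ≡ 1 ✗]
29^116 ≡ 122 (mod 349)  [q = 3: ≢ 1 ✓]
29^12 ≡ 257 (mod 349)  [q = 29: ≢ 1 ✓]
The check at q = 2 fails, so 29 generates a proper subgroup.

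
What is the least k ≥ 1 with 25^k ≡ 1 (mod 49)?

21

ord(25) | φ(49) = φ(7^2) = 7·(7−1) = 42 = 2 · 3 · 7.
Divisors of 42: 1, 2, 3, 6, 7, 14, 21, 42.
Test each divisor d:
25^1 ≡ 25
25^2 ≡ 37
25^3 ≡ 43
25^6 ≡ 36
25^7 ≡ 18
25^14 ≡ 30
25^21 ≡ 1
Therefore the multiplicative order of 25 modulo 49 is 21.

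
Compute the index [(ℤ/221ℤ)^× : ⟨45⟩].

The order of 45 must divide φ(221) = φ(13·17) = (13−1)·(17−1) = 12·16 = 192 = 2^6 · 3.
Divisors of 192: 1, 2, 3, 4, 6, 8, 12, 16, 24, 32, 48, 64, 96, 192.
Check 45^d mod 221 for each divisor in increasing order:
45^1 ≡ 45 (mod 221)
45^2 ≡ 36 (mod 221)
45^3 ≡ 73 (mod 221)
45^4 ≡ 191 (mod 221)
45^6 ≡ 25 (mod 221)
45^8 ≡ 16 (mod 221)
45^12 ≡ 183 (mod 221)
45^16 ≡ 35 (mod 221)
45^24 ≡ 118 (mod 221)
45^32 ≡ 120 (mod 221)
45^48 ≡ 1 (mod 221) ✓
Thus |⟨45⟩| = ord(45) = 48.
[(Z/221Z)^× : ⟨45⟩] = 192/48 = 4.

4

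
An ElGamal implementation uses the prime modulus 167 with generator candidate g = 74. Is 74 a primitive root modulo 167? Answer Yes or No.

φ(167) = 167 − 1 = 166 = 2 · 83.
It suffices to check that the order of 74 is not a proper divisor of 166: compute 74^(166/q) for q ∈ {2, 83}.
74^83 ≡ 166 (mod 167)  [q = 2: ≢ 1 ✓]
74^2 ≡ 132 (mod 167)  [q = 83: ≢ 1 ✓]
Every test exponent gives a nontrivial residue, hence 74 generates the full group.

Yes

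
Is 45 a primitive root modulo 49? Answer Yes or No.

Yes

φ(49) = φ(7^2) = 7·(7−1) = 42 = 2 · 3 · 7.
It suffices to check that the order of 45 is not a proper divisor of 42: compute 45^(42/q) for q ∈ {2, 3, 7}.
45^21 ≡ 48 (mod 49)  [q = 2: ≢ 1 ✓]
45^14 ≡ 30 (mod 49)  [q = 3: ≢ 1 ✓]
45^6 ≡ 29 (mod 49)  [q = 7: ≢ 1 ✓]
All checks pass, so 45 has order 42 and is a primitive root modulo 49.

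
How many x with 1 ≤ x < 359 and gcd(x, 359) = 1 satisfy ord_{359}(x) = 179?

178

φ(359) = 359 − 1 = 358 = 2 · 179.
Since (Z/359Z)^× is cyclic of order 358, the number of elements of order d is φ(d) when d | 358 and 0 otherwise.
179 | 358, and φ(179) = 179 − 1 = 178.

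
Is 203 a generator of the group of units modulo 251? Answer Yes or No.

Yes

φ(251) = 251 − 1 = 250 = 2 · 5^3.
An element g generates (Z/251Z)^× iff g^(250/q) ≢ 1 (mod 251) for each prime q ∈ {2, 5}.
203^125 ≡ 250 (mod 251)  [q = 2: ≢ 1 ✓]
203^50 ≡ 219 (mod 251)  [q = 5: ≢ 1 ✓]
All checks pass, so 203 has order 250 and is a primitive root modulo 251.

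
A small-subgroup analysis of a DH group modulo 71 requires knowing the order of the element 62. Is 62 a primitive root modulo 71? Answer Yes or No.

Yes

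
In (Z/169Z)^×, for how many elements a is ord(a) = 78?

24

φ(169) = φ(13^2) = 13·(13−1) = 156 = 2^2 · 3 · 13.
(Z/169Z)^× is cyclic (|G| = 156); a cyclic group of order m has exactly φ(d) elements of each order d | m, and none otherwise.
78 = 2 · 3 · 13 divides 156, and φ(78) = 24.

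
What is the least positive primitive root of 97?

5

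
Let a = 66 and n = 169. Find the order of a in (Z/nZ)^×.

Since 66 ∈ (Z/169Z)^×, its order divides φ(169) = φ(13^2) = 13·(13−1) = 156 = 2^2 · 3 · 13.
Divisors of 156: 1, 2, 3, 4, 6, 12, 13, 26, 39, 52, 78, 156.
Compute 66^d (mod 169) for the divisors d until we hit 1:
66^1 ≡ 66
66^2 ≡ 131
66^3 ≡ 27
66^4 ≡ 92
66^6 ≡ 53
66^12 ≡ 105
66^13 ≡ 1
So ord_169(66) = 13.

13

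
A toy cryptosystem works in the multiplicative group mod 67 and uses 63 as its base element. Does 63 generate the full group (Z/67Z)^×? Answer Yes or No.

Yes

φ(67) = 67 − 1 = 66 = 2 · 3 · 11.
63 is a primitive root mod 67 iff 63^(φ(67)/q) ≢ 1 for every prime q | φ(67), i.e. q ∈ {2, 3, 11}.
63^33 ≡ 66 (mod 67)  [q = 2: ≢ 1 ✓]
63^22 ≡ 29 (mod 67)  [q = 3: ≢ 1 ✓]
63^6 ≡ 9 (mod 67)  [q = 11: ≢ 1 ✓]
Every test exponent gives a nontrivial residue, hence 63 generates the full group.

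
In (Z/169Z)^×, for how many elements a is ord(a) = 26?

φ(169) = φ(13^2) = 13·(13−1) = 156 = 2^2 · 3 · 13.
Since (Z/169Z)^× is cyclic of order 156, the number of elements of order d is φ(d) when d | 156 and 0 otherwise.
26 = 2 · 13 divides 156, and φ(26) = 12.

12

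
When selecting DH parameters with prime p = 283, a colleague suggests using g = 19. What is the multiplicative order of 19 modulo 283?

94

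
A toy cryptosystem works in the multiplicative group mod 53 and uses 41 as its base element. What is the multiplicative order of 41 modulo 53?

Since 41 ∈ (Z/53Z)^×, its order divides φ(53) = 53 − 1 = 52 = 2^2 · 13.
Divisors of 52: 1, 2, 4, 13, 26, 52.
Evaluate successive powers at the divisors of 52:
41^1 ≡ 41
41^2 ≡ 38
41^4 ≡ 13
41^13 ≡ 30
41^26 ≡ 52
41^52 ≡ 1
The smallest such exponent is 52, so the order of 41 is 52.

52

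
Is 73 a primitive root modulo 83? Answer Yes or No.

Yes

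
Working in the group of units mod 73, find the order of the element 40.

72

Since 40 ∈ (Z/73Z)^×, its order divides φ(73) = 73 − 1 = 72 = 2^3 · 3^2.
Divisors of 72: 1, 2, 3, 4, 6, 8, 9, 12, 18, 24, 36, 72.
Test each divisor d:
40^1 ≡ 40
40^2 ≡ 67
40^3 ≡ 52
40^4 ≡ 36
40^6 ≡ 3
40^8 ≡ 55
40^9 ≡ 10
40^12 ≡ 9
40^18 ≡ 27
40^24 ≡ 8
40^36 ≡ 72
40^72 ≡ 1
So ord_73(40) = 72.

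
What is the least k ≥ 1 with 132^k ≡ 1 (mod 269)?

268

Since 132 ∈ (Z/269Z)^×, its order divides φ(269) = 269 − 1 = 268 = 2^2 · 67.
Divisors of 268: 1, 2, 4, 67, 134, 268.
Compute 132^d (mod 269) for the divisors d until we hit 1:
132^1 ≡ 132 (mod 269)
132^2 ≡ 208 (mod 269)
132^4 ≡ 224 (mod 269)
132^67 ≡ 187 (mod 269)
132^134 ≡ 268 (mod 269)
132^268 ≡ 1 (mod 269) ✓
So ord_269(132) = 268.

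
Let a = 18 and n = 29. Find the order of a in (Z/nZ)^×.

28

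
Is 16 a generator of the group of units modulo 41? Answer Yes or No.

No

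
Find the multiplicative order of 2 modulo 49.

21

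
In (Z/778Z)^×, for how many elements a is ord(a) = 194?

96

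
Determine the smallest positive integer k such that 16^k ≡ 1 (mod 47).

23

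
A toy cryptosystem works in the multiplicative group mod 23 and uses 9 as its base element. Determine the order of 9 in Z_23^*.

11

ord(9) | φ(23) = 23 − 1 = 22 = 2 · 11.
Divisors of 22: 1, 2, 11, 22.
Evaluate successive powers at the divisors of 22:
9^1 ≡ 9 (mod 23)
9^2 ≡ 12 (mod 23)
9^11 ≡ 1 (mod 23) ✓
Hence ord(9) = 11.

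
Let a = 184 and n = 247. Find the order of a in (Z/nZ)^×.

Since 184 ∈ (Z/247Z)^×, its order divides φ(247) = φ(13·19) = (13−1)·(19−1) = 12·18 = 216 = 2^3 · 3^3.
Divisors of 216: 1, 2, 3, 4, 6, 8, 9, 12, 18, 24, 27, 36, 54, 72, 108, 216.
Check 184^d mod 247 for each divisor in increasing order:
184^1 ≡ 184
184^2 ≡ 17
184^3 ≡ 164
184^4 ≡ 42
184^6 ≡ 220
184^8 ≡ 35
184^9 ≡ 18
184^12 ≡ 235
184^18 ≡ 77
184^24 ≡ 144
184^27 ≡ 151
184^36 ≡ 1
Hence ord(184) = 36.

36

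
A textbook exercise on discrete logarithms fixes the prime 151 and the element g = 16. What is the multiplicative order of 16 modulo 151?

15

ord(16) | φ(151) = 151 − 1 = 150 = 2 · 3 · 5^2.
Divisors of 150: 1, 2, 3, 5, 6, 10, 15, 25, 30, 50, 75, 150.
Check 16^d mod 151 for each divisor in increasing order:
16^1 ≡ 16
16^2 ≡ 105
16^3 ≡ 19
16^5 ≡ 32
16^6 ≡ 59
16^10 ≡ 118
16^15 ≡ 1
Therefore the multiplicative order of 16 modulo 151 is 15.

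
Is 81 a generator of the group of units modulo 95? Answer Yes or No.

No

95 = 5 · 19 is a product of two distinct odd primes, so (Z/95Z)^× ≅ (Z/5Z)^× × (Z/19Z)^× is not cyclic.
No primitive root modulo 95 exists; in particular 81 is not one.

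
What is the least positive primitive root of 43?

φ(43) = 43 − 1 = 42 = 2 · 3 · 7.
Test candidates g = 2, 3, … against the prime factors q ∈ {2, 3, 7} of φ(43): g is a generator iff g^(42/q) ≢ 1 for every such q.
g = 2: 2^21 ≡ 42; 2^14 ≡ 1 — hits 1, so not a primitive root.
g = 3: 3^21 ≡ 42; 3^14 ≡ 36; 3^6 ≡ 41 — none is 1, so 3 is a primitive root.
Hence the least primitive root of 43 is 3.

3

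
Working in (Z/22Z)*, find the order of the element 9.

5

By Lagrange's theorem, ord_22(9) divides φ(22) = φ(2)·φ(11) = 1·10 = 10 = 2 · 5.
Divisors of 10: 1, 2, 5, 10.
Evaluate successive powers at the divisors of 10:
9^1 ≡ 9
9^2 ≡ 15
9^5 ≡ 1
Hence ord(9) = 5.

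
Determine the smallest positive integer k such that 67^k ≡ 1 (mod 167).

Since 67 ∈ (Z/167Z)^×, its order divides φ(167) = 167 − 1 = 166 = 2 · 83.
Divisors of 166: 1, 2, 83, 166.
Compute 67^d (mod 167) for the divisors d until we hit 1:
67^1 ≡ 67 (mod 167)
67^2 ≡ 147 (mod 167)
67^83 ≡ 166 (mod 167)
67^166 ≡ 1 (mod 167) ✓
The smallest such exponent is 166, so the order of 67 is 166.

166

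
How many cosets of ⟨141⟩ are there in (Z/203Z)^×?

24

By Lagrange's theorem, ord_203(141) divides φ(203) = φ(7·29) = (7−1)·(29−1) = 6·28 = 168 = 2^3 · 3 · 7.
Divisors of 168: 1, 2, 3, 4, 6, 7, 8, 12, 14, 21, 24, 28, 42, 56, 84, 168.
Evaluate successive powers at the divisors of 168:
141^1 ≡ 141
141^2 ≡ 190
141^3 ≡ 197
141^4 ≡ 169
141^6 ≡ 36
141^7 ≡ 1
So ord_203(141) = 7, hence |⟨141⟩| = 7.
Index = |(Z/203Z)^×| / |⟨141⟩| = 168 / 7 = 24.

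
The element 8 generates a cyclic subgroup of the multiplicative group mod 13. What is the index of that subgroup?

3

Since 8 ∈ (Z/13Z)^×, its order divides φ(13) = 13 − 1 = 12 = 2^2 · 3.
Divisors of 12: 1, 2, 3, 4, 6, 12.
Compute 8^d (mod 13) for the divisors d until we hit 1:
8^1 ≡ 8 (mod 13)
8^2 ≡ 12 (mod 13)
8^3 ≡ 5 (mod 13)
8^4 ≡ 1 (mod 13) ✓
So ord_13(8) = 4, hence |⟨8⟩| = 4.
[(Z/13Z)^× : ⟨8⟩] = 12/4 = 3.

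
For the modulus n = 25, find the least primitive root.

φ(25) = φ(5^2) = 5·(5−1) = 20 = 2^2 · 5.
g is a primitive root iff g^(20/q) ≢ 1 (mod 25) for each prime q ∈ {2, 5}.
g = 2: 2^10 ≡ 24; 2^4 ≡ 16 — none is 1, so 2 is a primitive root.
So 2 is the smallest generator of (Z/25Z)^×.

2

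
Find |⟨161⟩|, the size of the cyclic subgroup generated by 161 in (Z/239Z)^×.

119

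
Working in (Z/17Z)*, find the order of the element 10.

By Lagrange's theorem, ord_17(10) divides φ(17) = 17 − 1 = 16 = 2^4.
Divisors of 16: 1, 2, 4, 8, 16.
Test each divisor d:
10^1 ≡ 10 (mod 17)
10^2 ≡ 15 (mod 17)
10^4 ≡ 4 (mod 17)
10^8 ≡ 16 (mod 17)
10^16 ≡ 1 (mod 17) ✓
Therefore the multiplicative order of 10 modulo 17 is 16.

16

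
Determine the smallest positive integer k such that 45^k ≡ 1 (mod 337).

336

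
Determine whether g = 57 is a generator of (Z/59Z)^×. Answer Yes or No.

φ(59) = 59 − 1 = 58 = 2 · 29.
It suffices to check that the order of 57 is not a proper divisor of 58: compute 57^(58/q) for q ∈ {2, 29}.
57^29 ≡ 1 (mod 59)  [q = 2: ≡ 1 ✗]
57^2 ≡ 4 (mod 59)  [q = 29: ≢ 1 ✓]
The check at q = 2 fails, so 57 generates a proper subgroup.

No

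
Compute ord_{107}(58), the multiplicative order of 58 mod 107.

106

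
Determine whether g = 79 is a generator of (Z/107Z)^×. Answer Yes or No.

φ(107) = 107 − 1 = 106 = 2 · 53.
An element g generates (Z/107Z)^× iff g^(106/q) ≢ 1 (mod 107) for each prime q ∈ {2, 53}.
79^53 ≡ 1 (mod 107)  [q = 2: ≡ 1 ✗]
79^2 ≡ 35 (mod 107)  [q = 53: ≢ 1 ✓]
Since 79^53 ≡ 1, the order of 79 divides 53 < 106, so 79 is not a primitive root.

No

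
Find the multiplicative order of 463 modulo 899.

10

By Lagrange's theorem, ord_899(463) divides φ(899) = φ(29·31) = (29−1)·(31−1) = 28·30 = 840 = 2^3 · 3 · 5 · 7.
Divisors of 840: 1, 2, 3, 4, 5, 6, 7, 8, 10, 12, 14, 15, 20, 21, 24, 28, 30, 35, 40, 42, 56, 60, 70, 84, 105, 120, 140, 168, 210, 280, 420, 840.
Test each divisor d:
463^1 ≡ 463
463^2 ≡ 407
463^3 ≡ 550
463^4 ≡ 233
463^5 ≡ 898
463^6 ≡ 436
463^7 ≡ 492
463^8 ≡ 349
463^10 ≡ 1
So ord_899(463) = 10.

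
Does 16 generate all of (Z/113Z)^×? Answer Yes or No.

No

φ(113) = 113 − 1 = 112 = 2^4 · 7.
Test 16^(112/q) mod 113 for each prime factor q of 112:
16^56 ≡ 1 (mod 113)  [q = 2: ≡ 1 ✗]
16^16 ≡ 30 (mod 113)  [q = 7: ≢ 1 ✓]
16^56 ≡ 1 shows ord(16) | 56, strictly less than φ(113); not a primitive root.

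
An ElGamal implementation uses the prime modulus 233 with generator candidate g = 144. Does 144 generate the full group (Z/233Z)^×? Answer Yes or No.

No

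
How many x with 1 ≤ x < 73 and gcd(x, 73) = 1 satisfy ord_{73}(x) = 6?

2

φ(73) = 73 − 1 = 72 = 2^3 · 3^2.
(Z/73Z)^× is cyclic (|G| = 72); a cyclic group of order m has exactly φ(d) elements of each order d | m, and none otherwise.
6 = 2 · 3 divides 72, and φ(6) = 2.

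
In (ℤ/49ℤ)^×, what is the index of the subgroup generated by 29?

6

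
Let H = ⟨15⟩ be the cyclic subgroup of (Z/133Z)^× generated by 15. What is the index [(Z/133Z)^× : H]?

Since 15 ∈ (Z/133Z)^×, its order divides φ(133) = φ(7·19) = (7−1)·(19−1) = 6·18 = 108 = 2^2 · 3^3.
Divisors of 108: 1, 2, 3, 4, 6, 9, 12, 18, 27, 36, 54, 108.
Compute 15^d (mod 133) for the divisors d until we hit 1:
15^1 ≡ 15
15^2 ≡ 92
15^3 ≡ 50
15^4 ≡ 85
15^6 ≡ 106
15^9 ≡ 113
15^12 ≡ 64
15^18 ≡ 1
The order of 15 is 18, so the subgroup it generates has 18 elements.
The index is φ(133) / ord(15) = 108 / 18 = 6.

6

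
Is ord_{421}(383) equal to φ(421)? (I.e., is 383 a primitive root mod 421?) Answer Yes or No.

No

φ(421) = 421 − 1 = 420 = 2^2 · 3 · 5 · 7.
It suffices to check that the order of 383 is not a proper divisor of 420: compute 383^(420/q) for q ∈ {2, 3, 5, 7}.
383^210 ≡ 1 (mod 421)  [q = 2: ≡ 1 ✗]
383^140 ≡ 400 (mod 421)  [q = 3: ≢ 1 ✓]
383^84 ≡ 354 (mod 421)  [q = 5: ≢ 1 ✓]
383^60 ≡ 1 (mod 421)  [q = 7: ≡ 1 ✗]
383^210 ≡ 1 shows ord(383) | 210, strictly less than φ(421); not a primitive root.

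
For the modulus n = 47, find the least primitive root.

φ(47) = 47 − 1 = 46 = 2 · 23.
g is a primitive root iff g^(46/q) ≢ 1 (mod 47) for each prime q ∈ {2, 23}.
g = 2: 2^23 ≡ 1 — hits 1, so not a primitive root.
g = 3: 3^23 ≡ 1 — hits 1, so not a primitive root.
g = 4: 4^23 ≡ 1 — hits 1, so not a primitive root.
g = 5: 5^23 ≡ 46; 5^2 ≡ 25 — none is 1, so 5 is a primitive root.
Hence the least primitive root of 47 is 5.

5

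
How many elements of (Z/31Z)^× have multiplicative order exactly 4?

0

φ(31) = 31 − 1 = 30 = 2 · 3 · 5.
(Z/31Z)^× is cyclic (|G| = 30); a cyclic group of order m has exactly φ(d) elements of each order d | m, and none otherwise.
4 does not divide 30, so no element of (Z/31Z)^× has order 4.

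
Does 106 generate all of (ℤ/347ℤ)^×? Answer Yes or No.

Yes

φ(347) = 347 − 1 = 346 = 2 · 173.
It suffices to check that the order of 106 is not a proper divisor of 346: compute 106^(346/q) for q ∈ {2, 173}.
106^173 ≡ 346 (mod 347)  [q = 2: ≢ 1 ✓]
106^2 ≡ 132 (mod 347)  [q = 173: ≢ 1 ✓]
None equal 1, so ord_347(106) = 346: 106 is a primitive root.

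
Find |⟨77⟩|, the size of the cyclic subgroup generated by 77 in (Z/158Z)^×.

78

Since 77 ∈ (Z/158Z)^×, its order divides φ(158) = φ(2)·φ(79) = 1·78 = 78 = 2 · 3 · 13.
Divisors of 78: 1, 2, 3, 6, 13, 26, 39, 78.
Check 77^d mod 158 for each divisor in increasing order:
77^1 ≡ 77
77^2 ≡ 83
77^3 ≡ 71
77^6 ≡ 143
77^13 ≡ 103
77^26 ≡ 23
77^39 ≡ 157
77^78 ≡ 1
So ord_158(77) = 78.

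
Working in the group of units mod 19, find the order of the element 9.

9

The order of 9 must divide φ(19) = 19 − 1 = 18 = 2 · 3^2.
Divisors of 18: 1, 2, 3, 6, 9, 18.
Compute 9^d (mod 19) for the divisors d until we hit 1:
9^1 ≡ 9 (mod 19)
9^2 ≡ 5 (mod 19)
9^3 ≡ 7 (mod 19)
9^6 ≡ 11 (mod 19)
9^9 ≡ 1 (mod 19) ✓
Hence ord(9) = 9.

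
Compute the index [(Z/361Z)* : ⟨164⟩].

The order of 164 must divide φ(361) = φ(19^2) = 19·(19−1) = 342 = 2 · 3^2 · 19.
Divisors of 342: 1, 2, 3, 6, 9, 18, 19, 38, 57, 114, 171, 342.
Test each divisor d:
164^1 ≡ 164
164^2 ≡ 182
164^3 ≡ 246
164^6 ≡ 229
164^9 ≡ 18
164^18 ≡ 324
164^19 ≡ 69
164^38 ≡ 68
164^57 ≡ 360
164^114 ≡ 1
So ord_361(164) = 114, hence |⟨164⟩| = 114.
Index = |(Z/361Z)^×| / |⟨164⟩| = 342 / 114 = 3.

3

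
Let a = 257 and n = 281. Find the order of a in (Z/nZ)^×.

280

By Lagrange's theorem, ord_281(257) divides φ(281) = 281 − 1 = 280 = 2^3 · 5 · 7.
Divisors of 280: 1, 2, 4, 5, 7, 8, 10, 14, 20, 28, 35, 40, 56, 70, 140, 280.
Evaluate successive powers at the divisors of 280:
257^1 ≡ 257
257^2 ≡ 14
257^4 ≡ 196
257^5 ≡ 73
257^7 ≡ 179
257^8 ≡ 200
257^10 ≡ 271
257^14 ≡ 7
257^20 ≡ 100
257^28 ≡ 49
257^35 ≡ 60
257^40 ≡ 165
257^56 ≡ 153
257^70 ≡ 228
257^140 ≡ 280
257^280 ≡ 1
Hence ord(257) = 280.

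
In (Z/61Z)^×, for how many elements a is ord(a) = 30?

φ(61) = 61 − 1 = 60 = 2^2 · 3 · 5.
In a cyclic group of order 60, there are φ(d) elements of order d for each divisor d of 60, and zero for non-divisors.
30 = 2 · 3 · 5 divides 60, and φ(30) = 8.

8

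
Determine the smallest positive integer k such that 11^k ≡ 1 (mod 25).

5

ord(11) | φ(25) = φ(5^2) = 5·(5−1) = 20 = 2^2 · 5.
Divisors of 20: 1, 2, 4, 5, 10, 20.
Check 11^d mod 25 for each divisor in increasing order:
11^1 ≡ 11 (mod 25)
11^2 ≡ 21 (mod 25)
11^4 ≡ 16 (mod 25)
11^5 ≡ 1 (mod 25) ✓
Hence ord(11) = 5.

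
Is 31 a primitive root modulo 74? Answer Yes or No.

No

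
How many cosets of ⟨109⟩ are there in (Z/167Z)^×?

1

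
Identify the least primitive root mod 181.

2

φ(181) = 181 − 1 = 180 = 2^2 · 3^2 · 5.
g is a primitive root iff g^(180/q) ≢ 1 (mod 181) for each prime q ∈ {2, 3, 5}.
g = 2: 2^90 ≡ 180; 2^60 ≡ 48; 2^36 ≡ 59 — none is 1, so 2 is a primitive root.
So 2 is the smallest generator of (Z/181Z)^×.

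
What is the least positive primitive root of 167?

5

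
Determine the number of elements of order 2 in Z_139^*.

φ(139) = 139 − 1 = 138 = 2 · 3 · 23.
Since (Z/139Z)^× is cyclic of order 138, the number of elements of order d is φ(d) when d | 138 and 0 otherwise.
2 | 138, and φ(2) = 2 − 1 = 1.

1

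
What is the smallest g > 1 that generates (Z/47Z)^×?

5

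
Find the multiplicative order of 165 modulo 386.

48

The order of 165 must divide φ(386) = φ(2)·φ(193) = 1·192 = 192 = 2^6 · 3.
Divisors of 192: 1, 2, 3, 4, 6, 8, 12, 16, 24, 32, 48, 64, 96, 192.
Compute 165^d (mod 386) for the divisors d until we hit 1:
165^1 ≡ 165 (mod 386)
165^2 ≡ 205 (mod 386)
165^3 ≡ 243 (mod 386)
165^4 ≡ 337 (mod 386)
165^6 ≡ 377 (mod 386)
165^8 ≡ 85 (mod 386)
165^12 ≡ 81 (mod 386)
165^16 ≡ 277 (mod 386)
165^24 ≡ 385 (mod 386)
165^32 ≡ 301 (mod 386)
165^48 ≡ 1 (mod 386) ✓
So ord_386(165) = 48.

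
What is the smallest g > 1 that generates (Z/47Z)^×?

φ(47) = 47 − 1 = 46 = 2 · 23.
Test candidates g = 2, 3, … against the prime factors q ∈ {2, 23} of φ(47): g is a generator iff g^(46/q) ≢ 1 for every such q.
g = 2: 2^23 ≡ 1 — hits 1, so not a primitive root.
g = 3: 3^23 ≡ 1 — hits 1, so not a primitive root.
g = 4: 4^23 ≡ 1 — hits 1, so not a primitive root.
g = 5: 5^23 ≡ 46; 5^2 ≡ 25 — none is 1, so 5 is a primitive root.
Hence the least primitive root of 47 is 5.

5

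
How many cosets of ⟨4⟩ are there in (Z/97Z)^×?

4

By Lagrange's theorem, ord_97(4) divides φ(97) = 97 − 1 = 96 = 2^5 · 3.
Divisors of 96: 1, 2, 3, 4, 6, 8, 12, 16, 24, 32, 48, 96.
Test each divisor d:
4^1 ≡ 4
4^2 ≡ 16
4^3 ≡ 64
4^4 ≡ 62
4^6 ≡ 22
4^8 ≡ 61
4^12 ≡ 96
4^16 ≡ 35
4^24 ≡ 1
The order of 4 is 24, so the subgroup it generates has 24 elements.
[(Z/97Z)^× : ⟨4⟩] = 96/24 = 4.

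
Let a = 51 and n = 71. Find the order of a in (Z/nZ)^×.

ord(51) | φ(71) = 71 − 1 = 70 = 2 · 5 · 7.
Divisors of 70: 1, 2, 5, 7, 10, 14, 35, 70.
Check 51^d mod 71 for each divisor in increasing order:
51^1 ≡ 51 (mod 71)
51^2 ≡ 45 (mod 71)
51^5 ≡ 41 (mod 71)
51^7 ≡ 70 (mod 71)
51^10 ≡ 48 (mod 71)
51^14 ≡ 1 (mod 71) ✓
The smallest such exponent is 14, so the order of 51 is 14.

14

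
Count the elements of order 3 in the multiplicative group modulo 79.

φ(79) = 79 − 1 = 78 = 2 · 3 · 13.
(Z/79Z)^× is cyclic (|G| = 78); a cyclic group of order m has exactly φ(d) elements of each order d | m, and none otherwise.
3 | 78, and φ(3) = 3 − 1 = 2.

2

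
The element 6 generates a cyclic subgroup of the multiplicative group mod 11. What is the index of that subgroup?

1

By Lagrange's theorem, ord_11(6) divides φ(11) = 11 − 1 = 10 = 2 · 5.
Divisors of 10: 1, 2, 5, 10.
Compute 6^d (mod 11) for the divisors d until we hit 1:
6^1 ≡ 6
6^2 ≡ 3
6^5 ≡ 10
6^10 ≡ 1
The order of 6 is 10, so the subgroup it generates has 10 elements.
[(Z/11Z)^× : ⟨6⟩] = 10/10 = 1.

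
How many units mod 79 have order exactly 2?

1

φ(79) = 79 − 1 = 78 = 2 · 3 · 13.
(Z/79Z)^× is cyclic (|G| = 78); a cyclic group of order m has exactly φ(d) elements of each order d | m, and none otherwise.
2 | 78, and φ(2) = 2 − 1 = 1.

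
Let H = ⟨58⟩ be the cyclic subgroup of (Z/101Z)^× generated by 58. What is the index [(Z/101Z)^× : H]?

4

Since 58 ∈ (Z/101Z)^×, its order divides φ(101) = 101 − 1 = 100 = 2^2 · 5^2.
Divisors of 100: 1, 2, 4, 5, 10, 20, 25, 50, 100.
Evaluate successive powers at the divisors of 100:
58^1 ≡ 58
58^2 ≡ 31
58^4 ≡ 52
58^5 ≡ 87
58^10 ≡ 95
58^20 ≡ 36
58^25 ≡ 1
Thus |⟨58⟩| = ord(58) = 25.
The index is φ(101) / ord(58) = 100 / 25 = 4.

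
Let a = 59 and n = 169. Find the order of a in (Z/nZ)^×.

156

ord(59) | φ(169) = φ(13^2) = 13·(13−1) = 156 = 2^2 · 3 · 13.
Divisors of 156: 1, 2, 3, 4, 6, 12, 13, 26, 39, 52, 78, 156.
Compute 59^d (mod 169) for the divisors d until we hit 1:
59^1 ≡ 59 (mod 169)
59^2 ≡ 101 (mod 169)
59^3 ≡ 44 (mod 169)
59^4 ≡ 61 (mod 169)
59^6 ≡ 77 (mod 169)
59^12 ≡ 14 (mod 169)
59^13 ≡ 150 (mod 169)
59^26 ≡ 23 (mod 169)
59^39 ≡ 70 (mod 169)
59^52 ≡ 22 (mod 169)
59^78 ≡ 168 (mod 169)
59^156 ≡ 1 (mod 169) ✓
The smallest such exponent is 156, so the order of 59 is 156.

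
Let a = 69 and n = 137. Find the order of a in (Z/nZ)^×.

By Lagrange's theorem, ord_137(69) divides φ(137) = 137 − 1 = 136 = 2^3 · 17.
Divisors of 136: 1, 2, 4, 8, 17, 34, 68, 136.
Compute 69^d (mod 137) for the divisors d until we hit 1:
69^1 ≡ 69 (mod 137)
69^2 ≡ 103 (mod 137)
69^4 ≡ 60 (mod 137)
69^8 ≡ 38 (mod 137)
69^17 ≡ 37 (mod 137)
69^34 ≡ 136 (mod 137)
69^68 ≡ 1 (mod 137) ✓
The smallest such exponent is 68, so the order of 69 is 68.

68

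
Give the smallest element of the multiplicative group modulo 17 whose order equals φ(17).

3

φ(17) = 17 − 1 = 16 = 2^4.
Test candidates g = 2, 3, … against the prime factors q ∈ {2} of φ(17): g is a generator iff g^(16/q) ≢ 1 for every such q.
g = 2: 2^8 ≡ 1 — hits 1, so not a primitive root.
g = 3: 3^8 ≡ 16 — none is 1, so 3 is a primitive root.
Hence the least primitive root of 17 is 3.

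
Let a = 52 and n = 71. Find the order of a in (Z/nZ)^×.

70

By Lagrange's theorem, ord_71(52) divides φ(71) = 71 − 1 = 70 = 2 · 5 · 7.
Divisors of 70: 1, 2, 5, 7, 10, 14, 35, 70.
Compute 52^d (mod 71) for the divisors d until we hit 1:
52^1 ≡ 52 (mod 71)
52^2 ≡ 6 (mod 71)
52^5 ≡ 26 (mod 71)
52^7 ≡ 14 (mod 71)
52^10 ≡ 37 (mod 71)
52^14 ≡ 54 (mod 71)
52^35 ≡ 70 (mod 71)
52^70 ≡ 1 (mod 71) ✓
Therefore the multiplicative order of 52 modulo 71 is 70.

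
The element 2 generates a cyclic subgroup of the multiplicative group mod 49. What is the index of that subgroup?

2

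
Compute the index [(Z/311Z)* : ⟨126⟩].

The order of 126 must divide φ(311) = 311 − 1 = 310 = 2 · 5 · 31.
Divisors of 310: 1, 2, 5, 10, 31, 62, 155, 310.
Compute 126^d (mod 311) for the divisors d until we hit 1:
126^1 ≡ 126
126^2 ≡ 15
126^5 ≡ 49
126^10 ≡ 224
126^31 ≡ 1
The order of 126 is 31, so the subgroup it generates has 31 elements.
Index = |(Z/311Z)^×| / |⟨126⟩| = 310 / 31 = 10.

10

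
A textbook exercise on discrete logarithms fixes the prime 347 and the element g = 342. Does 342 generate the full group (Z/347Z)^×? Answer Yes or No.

No

φ(347) = 347 − 1 = 346 = 2 · 173.
Test 342^(346/q) mod 347 for each prime factor q of 346:
342^173 ≡ 1 (mod 347)  [q = 2: ≡ 1 ✗]
342^2 ≡ 25 (mod 347)  [q = 173: ≢ 1 ✓]
342^173 ≡ 1 shows ord(342) | 173, strictly less than φ(347); not a primitive root.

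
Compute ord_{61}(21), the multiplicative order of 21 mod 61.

12

ord(21) | φ(61) = 61 − 1 = 60 = 2^2 · 3 · 5.
Divisors of 60: 1, 2, 3, 4, 5, 6, 10, 12, 15, 20, 30, 60.
Compute 21^d (mod 61) for the divisors d until we hit 1:
21^1 ≡ 21 (mod 61)
21^2 ≡ 14 (mod 61)
21^3 ≡ 50 (mod 61)
21^4 ≡ 13 (mod 61)
21^5 ≡ 29 (mod 61)
21^6 ≡ 60 (mod 61)
21^10 ≡ 48 (mod 61)
21^12 ≡ 1 (mod 61) ✓
Therefore the multiplicative order of 21 modulo 61 is 12.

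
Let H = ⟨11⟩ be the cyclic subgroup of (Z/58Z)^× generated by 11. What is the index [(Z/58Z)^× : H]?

By Lagrange's theorem, ord_58(11) divides φ(58) = φ(2)·φ(29) = 1·28 = 28 = 2^2 · 7.
Divisors of 28: 1, 2, 4, 7, 14, 28.
Evaluate successive powers at the divisors of 28:
11^1 ≡ 11 (mod 58)
11^2 ≡ 5 (mod 58)
11^4 ≡ 25 (mod 58)
11^7 ≡ 41 (mod 58)
11^14 ≡ 57 (mod 58)
11^28 ≡ 1 (mod 58) ✓
Thus |⟨11⟩| = ord(11) = 28.
The index is φ(58) / ord(11) = 28 / 28 = 1.

1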